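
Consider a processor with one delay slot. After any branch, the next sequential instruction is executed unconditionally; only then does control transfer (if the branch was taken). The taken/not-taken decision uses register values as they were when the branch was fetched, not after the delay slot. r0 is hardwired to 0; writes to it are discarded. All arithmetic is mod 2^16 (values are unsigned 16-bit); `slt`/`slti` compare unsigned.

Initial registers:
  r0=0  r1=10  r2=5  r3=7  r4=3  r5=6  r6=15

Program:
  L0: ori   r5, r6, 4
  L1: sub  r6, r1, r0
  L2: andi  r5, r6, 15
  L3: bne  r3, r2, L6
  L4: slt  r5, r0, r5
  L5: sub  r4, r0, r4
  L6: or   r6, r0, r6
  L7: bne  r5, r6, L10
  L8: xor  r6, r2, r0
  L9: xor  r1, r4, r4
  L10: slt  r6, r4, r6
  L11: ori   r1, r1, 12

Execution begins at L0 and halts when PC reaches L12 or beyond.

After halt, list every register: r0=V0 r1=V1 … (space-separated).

#0 ori   r5, r6, 4 ; 0/10/5/7/3/15/15
#1 sub  r6, r1, r0 ; 0/10/5/7/3/15/10
#2 andi  r5, r6, 15 ; 0/10/5/7/3/10/10
#3 bne  r3, r2, L6 ; 0/10/5/7/3/10/10 ; →target
#4 slt  r5, r0, r5 ; 0/10/5/7/3/1/10
#6 or   r6, r0, r6 ; 0/10/5/7/3/1/10
#7 bne  r5, r6, L10 ; 0/10/5/7/3/1/10 ; →target
#8 xor  r6, r2, r0 ; 0/10/5/7/3/1/5
#10 slt  r6, r4, r6 ; 0/10/5/7/3/1/1
#11 ori   r1, r1, 12 ; 0/14/5/7/3/1/1

r0=0 r1=14 r2=5 r3=7 r4=3 r5=1 r6=1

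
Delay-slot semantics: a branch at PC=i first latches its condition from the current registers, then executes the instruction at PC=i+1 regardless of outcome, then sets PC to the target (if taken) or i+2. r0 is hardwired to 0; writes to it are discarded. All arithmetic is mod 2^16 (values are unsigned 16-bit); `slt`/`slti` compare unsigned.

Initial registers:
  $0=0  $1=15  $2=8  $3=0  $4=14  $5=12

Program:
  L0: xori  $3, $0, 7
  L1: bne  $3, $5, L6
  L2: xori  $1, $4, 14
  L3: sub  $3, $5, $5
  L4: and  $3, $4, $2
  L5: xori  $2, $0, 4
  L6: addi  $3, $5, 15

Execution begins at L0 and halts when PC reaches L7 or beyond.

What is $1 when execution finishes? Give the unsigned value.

0

  step pc=0: xori  $3, $0, 7  regs=(0,15,8,7,14,12)
  step pc=1: bne  $3, $5, L6  cond=T  regs=(0,15,8,7,14,12)
  step pc=2: xori  $1, $4, 14  regs=(0,0,8,7,14,12)
  step pc=6: addi  $3, $5, 15  regs=(0,0,8,27,14,12)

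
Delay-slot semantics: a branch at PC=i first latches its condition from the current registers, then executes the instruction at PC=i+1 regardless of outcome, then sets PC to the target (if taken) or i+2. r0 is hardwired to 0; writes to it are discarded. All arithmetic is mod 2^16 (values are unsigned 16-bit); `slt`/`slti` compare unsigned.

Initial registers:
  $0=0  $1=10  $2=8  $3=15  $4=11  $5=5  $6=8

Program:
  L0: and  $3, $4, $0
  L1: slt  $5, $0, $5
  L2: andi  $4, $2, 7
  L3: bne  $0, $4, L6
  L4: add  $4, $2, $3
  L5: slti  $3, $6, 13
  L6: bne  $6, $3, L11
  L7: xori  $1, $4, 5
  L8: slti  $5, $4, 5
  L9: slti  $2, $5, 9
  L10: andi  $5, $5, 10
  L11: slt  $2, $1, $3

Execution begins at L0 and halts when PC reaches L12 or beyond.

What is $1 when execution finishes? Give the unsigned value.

  step pc=0: and  $3, $4, $0  regs=(0,10,8,0,11,5,8)
  step pc=1: slt  $5, $0, $5  regs=(0,10,8,0,11,1,8)
  step pc=2: andi  $4, $2, 7  regs=(0,10,8,0,0,1,8)
  step pc=3: bne  $0, $4, L6  cond=F  regs=(0,10,8,0,0,1,8)
  step pc=4: add  $4, $2, $3  regs=(0,10,8,0,8,1,8)
  step pc=5: slti  $3, $6, 13  regs=(0,10,8,1,8,1,8)
  step pc=6: bne  $6, $3, L11  cond=T  regs=(0,10,8,1,8,1,8)
  step pc=7: xori  $1, $4, 5  regs=(0,13,8,1,8,1,8)
  step pc=11: slt  $2, $1, $3  regs=(0,13,0,1,8,1,8)

13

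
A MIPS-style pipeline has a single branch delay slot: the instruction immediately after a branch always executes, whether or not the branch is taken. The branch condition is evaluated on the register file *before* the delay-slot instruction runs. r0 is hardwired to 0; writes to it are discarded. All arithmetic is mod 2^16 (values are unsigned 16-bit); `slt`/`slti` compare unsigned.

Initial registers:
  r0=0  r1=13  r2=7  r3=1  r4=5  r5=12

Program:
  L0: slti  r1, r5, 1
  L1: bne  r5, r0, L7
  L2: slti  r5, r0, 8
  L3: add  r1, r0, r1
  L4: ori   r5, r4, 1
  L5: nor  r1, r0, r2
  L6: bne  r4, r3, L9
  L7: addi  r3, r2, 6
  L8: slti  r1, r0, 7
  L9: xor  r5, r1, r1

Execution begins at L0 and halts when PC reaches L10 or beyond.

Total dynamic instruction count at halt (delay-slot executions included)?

[0] slti  r1, r5, 1  →  {r0:0, r1:0, r2:7, r3:1, r4:5, r5:12}
[1] bne  r5, r0, L7  →  {r0:0, r1:0, r2:7, r3:1, r4:5, r5:12}  ⟨branch taken⟩
[2] slti  r5, r0, 8  →  {r0:0, r1:0, r2:7, r3:1, r4:5, r5:1}
[7] addi  r3, r2, 6  →  {r0:0, r1:0, r2:7, r3:13, r4:5, r5:1}
[8] slti  r1, r0, 7  →  {r0:0, r1:1, r2:7, r3:13, r4:5, r5:1}
[9] xor  r5, r1, r1  →  {r0:0, r1:1, r2:7, r3:13, r4:5, r5:0}

6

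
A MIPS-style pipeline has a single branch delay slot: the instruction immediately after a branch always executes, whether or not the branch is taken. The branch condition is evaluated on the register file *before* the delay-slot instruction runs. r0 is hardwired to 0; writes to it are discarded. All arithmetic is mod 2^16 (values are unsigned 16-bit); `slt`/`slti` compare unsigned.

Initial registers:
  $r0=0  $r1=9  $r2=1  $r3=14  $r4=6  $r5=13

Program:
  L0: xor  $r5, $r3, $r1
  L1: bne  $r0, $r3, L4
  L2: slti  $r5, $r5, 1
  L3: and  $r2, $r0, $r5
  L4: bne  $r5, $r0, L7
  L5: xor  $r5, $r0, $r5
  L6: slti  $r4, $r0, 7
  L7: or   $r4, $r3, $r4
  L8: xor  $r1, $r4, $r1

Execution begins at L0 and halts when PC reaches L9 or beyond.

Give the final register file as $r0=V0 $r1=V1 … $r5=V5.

$r0=0 $r1=6 $r2=1 $r3=14 $r4=15 $r5=0

PC=0  xor  $r5, $r3, $r1     | $r0=0 $r1=9 $r2=1 $r3=14 $r4=6 $r5=7
PC=1  bne  $r0, $r3, L4      | $r0=0 $r1=9 $r2=1 $r3=14 $r4=6 $r5=7  [TAKEN]
PC=2  slti  $r5, $r5, 1      | $r0=0 $r1=9 $r2=1 $r3=14 $r4=6 $r5=0
PC=4  bne  $r5, $r0, L7      | $r0=0 $r1=9 $r2=1 $r3=14 $r4=6 $r5=0  [not taken]
PC=5  xor  $r5, $r0, $r5     | $r0=0 $r1=9 $r2=1 $r3=14 $r4=6 $r5=0
PC=6  slti  $r4, $r0, 7      | $r0=0 $r1=9 $r2=1 $r3=14 $r4=1 $r5=0
PC=7  or   $r4, $r3, $r4     | $r0=0 $r1=9 $r2=1 $r3=14 $r4=15 $r5=0
PC=8  xor  $r1, $r4, $r1     | $r0=0 $r1=6 $r2=1 $r3=14 $r4=15 $r5=0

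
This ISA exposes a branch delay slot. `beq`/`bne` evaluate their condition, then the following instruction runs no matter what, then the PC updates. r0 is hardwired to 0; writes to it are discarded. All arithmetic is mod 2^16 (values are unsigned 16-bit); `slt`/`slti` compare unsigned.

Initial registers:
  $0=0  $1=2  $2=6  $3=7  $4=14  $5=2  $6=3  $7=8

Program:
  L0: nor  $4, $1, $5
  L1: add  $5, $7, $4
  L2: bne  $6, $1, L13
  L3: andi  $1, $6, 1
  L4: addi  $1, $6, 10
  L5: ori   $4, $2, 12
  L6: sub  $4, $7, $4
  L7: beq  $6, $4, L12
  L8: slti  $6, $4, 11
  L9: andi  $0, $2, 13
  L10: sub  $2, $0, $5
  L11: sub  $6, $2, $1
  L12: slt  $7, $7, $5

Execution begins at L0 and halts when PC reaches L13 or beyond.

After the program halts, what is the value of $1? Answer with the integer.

1

  step pc=0: nor  $4, $1, $5  regs=(0,2,6,7,65533,2,3,8)
  step pc=1: add  $5, $7, $4  regs=(0,2,6,7,65533,5,3,8)
  step pc=2: bne  $6, $1, L13  cond=T  regs=(0,2,6,7,65533,5,3,8)
  step pc=3: andi  $1, $6, 1  regs=(0,1,6,7,65533,5,3,8)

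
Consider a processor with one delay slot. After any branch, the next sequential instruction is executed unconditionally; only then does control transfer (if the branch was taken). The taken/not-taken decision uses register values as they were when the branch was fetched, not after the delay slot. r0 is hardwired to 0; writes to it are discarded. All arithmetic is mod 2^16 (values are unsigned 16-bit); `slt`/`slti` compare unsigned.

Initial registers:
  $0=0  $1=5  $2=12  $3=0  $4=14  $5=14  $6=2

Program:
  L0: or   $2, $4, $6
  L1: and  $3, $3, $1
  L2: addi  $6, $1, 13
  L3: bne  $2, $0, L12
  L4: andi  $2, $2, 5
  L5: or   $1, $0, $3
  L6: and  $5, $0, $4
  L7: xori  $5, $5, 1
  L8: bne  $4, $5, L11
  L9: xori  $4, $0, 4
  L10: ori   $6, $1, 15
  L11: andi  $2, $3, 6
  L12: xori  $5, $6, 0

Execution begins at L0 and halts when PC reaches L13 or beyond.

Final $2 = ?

[0] or   $2, $4, $6  →  {$0:0, $1:5, $2:14, $3:0, $4:14, $5:14, $6:2}
[1] and  $3, $3, $1  →  {$0:0, $1:5, $2:14, $3:0, $4:14, $5:14, $6:2}
[2] addi  $6, $1, 13  →  {$0:0, $1:5, $2:14, $3:0, $4:14, $5:14, $6:18}
[3] bne  $2, $0, L12  →  {$0:0, $1:5, $2:14, $3:0, $4:14, $5:14, $6:18}  ⟨branch taken⟩
[4] andi  $2, $2, 5  →  {$0:0, $1:5, $2:4, $3:0, $4:14, $5:14, $6:18}
[12] xori  $5, $6, 0  →  {$0:0, $1:5, $2:4, $3:0, $4:14, $5:18, $6:18}

4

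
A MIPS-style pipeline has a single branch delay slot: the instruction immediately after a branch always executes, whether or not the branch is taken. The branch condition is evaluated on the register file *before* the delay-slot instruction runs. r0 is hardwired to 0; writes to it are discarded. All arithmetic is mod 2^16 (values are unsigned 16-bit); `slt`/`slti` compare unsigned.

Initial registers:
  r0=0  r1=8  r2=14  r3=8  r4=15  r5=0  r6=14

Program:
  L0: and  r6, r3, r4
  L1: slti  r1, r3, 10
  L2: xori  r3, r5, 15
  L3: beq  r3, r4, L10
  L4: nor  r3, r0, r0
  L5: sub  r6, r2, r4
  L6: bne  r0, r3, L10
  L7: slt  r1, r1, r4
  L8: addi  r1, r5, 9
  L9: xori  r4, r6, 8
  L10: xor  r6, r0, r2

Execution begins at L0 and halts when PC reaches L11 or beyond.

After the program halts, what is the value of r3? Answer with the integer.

#0 and  r6, r3, r4 ; 0/8/14/8/15/0/8
#1 slti  r1, r3, 10 ; 0/1/14/8/15/0/8
#2 xori  r3, r5, 15 ; 0/1/14/15/15/0/8
#3 beq  r3, r4, L10 ; 0/1/14/15/15/0/8 ; →target
#4 nor  r3, r0, r0 ; 0/1/14/65535/15/0/8
#10 xor  r6, r0, r2 ; 0/1/14/65535/15/0/14

65535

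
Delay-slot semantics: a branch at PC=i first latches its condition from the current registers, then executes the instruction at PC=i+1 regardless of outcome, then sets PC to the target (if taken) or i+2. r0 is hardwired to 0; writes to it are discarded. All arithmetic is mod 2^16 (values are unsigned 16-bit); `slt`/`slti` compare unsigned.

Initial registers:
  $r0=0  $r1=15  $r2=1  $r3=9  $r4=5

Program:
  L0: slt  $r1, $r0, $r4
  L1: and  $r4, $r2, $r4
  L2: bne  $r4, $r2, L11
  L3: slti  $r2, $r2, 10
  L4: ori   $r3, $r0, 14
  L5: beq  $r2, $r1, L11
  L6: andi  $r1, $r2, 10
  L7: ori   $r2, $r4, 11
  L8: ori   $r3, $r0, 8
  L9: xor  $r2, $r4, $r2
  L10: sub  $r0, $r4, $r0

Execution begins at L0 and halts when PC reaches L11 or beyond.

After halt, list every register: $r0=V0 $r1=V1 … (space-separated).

$r0=0 $r1=0 $r2=1 $r3=14 $r4=1

#0 slt  $r1, $r0, $r4 ; 0/1/1/9/5
#1 and  $r4, $r2, $r4 ; 0/1/1/9/1
#2 bne  $r4, $r2, L11 ; 0/1/1/9/1 ; →fallthru
#3 slti  $r2, $r2, 10 ; 0/1/1/9/1
#4 ori   $r3, $r0, 14 ; 0/1/1/14/1
#5 beq  $r2, $r1, L11 ; 0/1/1/14/1 ; →target
#6 andi  $r1, $r2, 10 ; 0/0/1/14/1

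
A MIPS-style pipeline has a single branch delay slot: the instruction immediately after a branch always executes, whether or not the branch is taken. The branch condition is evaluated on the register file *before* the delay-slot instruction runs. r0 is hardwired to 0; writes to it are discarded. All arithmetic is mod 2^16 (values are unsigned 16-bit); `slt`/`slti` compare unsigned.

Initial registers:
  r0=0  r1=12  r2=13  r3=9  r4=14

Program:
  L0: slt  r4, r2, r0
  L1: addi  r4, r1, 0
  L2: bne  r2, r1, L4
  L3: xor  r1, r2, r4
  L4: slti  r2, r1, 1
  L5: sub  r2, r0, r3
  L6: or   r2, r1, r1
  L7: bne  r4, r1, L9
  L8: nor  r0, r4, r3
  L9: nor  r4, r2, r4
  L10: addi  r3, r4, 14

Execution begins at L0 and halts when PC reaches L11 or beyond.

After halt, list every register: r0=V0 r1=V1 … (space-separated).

r0=0 r1=1 r2=1 r3=0 r4=65522

#0 slt  r4, r2, r0 ; 0/12/13/9/0
#1 addi  r4, r1, 0 ; 0/12/13/9/12
#2 bne  r2, r1, L4 ; 0/12/13/9/12 ; →target
#3 xor  r1, r2, r4 ; 0/1/13/9/12
#4 slti  r2, r1, 1 ; 0/1/0/9/12
#5 sub  r2, r0, r3 ; 0/1/65527/9/12
#6 or   r2, r1, r1 ; 0/1/1/9/12
#7 bne  r4, r1, L9 ; 0/1/1/9/12 ; →target
#8 nor  r0, r4, r3 ; 0/1/1/9/12
#9 nor  r4, r2, r4 ; 0/1/1/9/65522
#10 addi  r3, r4, 14 ; 0/1/1/0/65522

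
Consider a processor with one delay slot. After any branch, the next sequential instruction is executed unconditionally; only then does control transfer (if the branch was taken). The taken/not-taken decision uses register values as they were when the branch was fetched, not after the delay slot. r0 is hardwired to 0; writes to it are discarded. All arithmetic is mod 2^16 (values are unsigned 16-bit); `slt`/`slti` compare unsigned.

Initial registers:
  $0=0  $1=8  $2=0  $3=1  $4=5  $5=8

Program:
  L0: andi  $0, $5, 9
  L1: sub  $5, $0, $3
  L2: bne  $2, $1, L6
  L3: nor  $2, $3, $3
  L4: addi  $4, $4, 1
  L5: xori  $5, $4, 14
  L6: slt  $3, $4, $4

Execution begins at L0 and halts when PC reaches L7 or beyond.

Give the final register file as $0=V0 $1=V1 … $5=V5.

[0] andi  $0, $5, 9  →  {$0:0, $1:8, $2:0, $3:1, $4:5, $5:8}
[1] sub  $5, $0, $3  →  {$0:0, $1:8, $2:0, $3:1, $4:5, $5:65535}
[2] bne  $2, $1, L6  →  {$0:0, $1:8, $2:0, $3:1, $4:5, $5:65535}  ⟨branch taken⟩
[3] nor  $2, $3, $3  →  {$0:0, $1:8, $2:65534, $3:1, $4:5, $5:65535}
[6] slt  $3, $4, $4  →  {$0:0, $1:8, $2:65534, $3:0, $4:5, $5:65535}

$0=0 $1=8 $2=65534 $3=0 $4=5 $5=65535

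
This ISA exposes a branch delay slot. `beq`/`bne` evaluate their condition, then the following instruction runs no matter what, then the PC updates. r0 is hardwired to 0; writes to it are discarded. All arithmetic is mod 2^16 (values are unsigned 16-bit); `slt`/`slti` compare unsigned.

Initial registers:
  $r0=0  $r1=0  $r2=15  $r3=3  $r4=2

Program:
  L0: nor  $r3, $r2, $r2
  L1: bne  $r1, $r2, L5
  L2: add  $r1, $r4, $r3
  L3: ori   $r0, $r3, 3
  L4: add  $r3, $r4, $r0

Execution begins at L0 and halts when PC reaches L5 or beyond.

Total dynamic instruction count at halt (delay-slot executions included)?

3

[0] nor  $r3, $r2, $r2  →  {$r0:0, $r1:0, $r2:15, $r3:65520, $r4:2}
[1] bne  $r1, $r2, L5  →  {$r0:0, $r1:0, $r2:15, $r3:65520, $r4:2}  ⟨branch taken⟩
[2] add  $r1, $r4, $r3  →  {$r0:0, $r1:65522, $r2:15, $r3:65520, $r4:2}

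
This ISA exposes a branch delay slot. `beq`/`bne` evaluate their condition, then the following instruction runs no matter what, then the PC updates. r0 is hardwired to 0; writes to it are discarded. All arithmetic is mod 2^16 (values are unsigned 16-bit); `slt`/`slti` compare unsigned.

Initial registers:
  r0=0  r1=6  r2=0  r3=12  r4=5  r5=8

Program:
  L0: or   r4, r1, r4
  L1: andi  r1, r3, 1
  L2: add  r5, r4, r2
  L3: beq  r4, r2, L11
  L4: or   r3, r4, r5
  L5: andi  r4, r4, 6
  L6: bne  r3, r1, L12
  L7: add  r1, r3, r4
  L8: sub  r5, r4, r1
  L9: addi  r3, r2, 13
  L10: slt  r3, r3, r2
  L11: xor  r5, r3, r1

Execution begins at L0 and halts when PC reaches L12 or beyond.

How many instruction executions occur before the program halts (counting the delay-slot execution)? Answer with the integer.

[0] or   r4, r1, r4  →  {r0:0, r1:6, r2:0, r3:12, r4:7, r5:8}
[1] andi  r1, r3, 1  →  {r0:0, r1:0, r2:0, r3:12, r4:7, r5:8}
[2] add  r5, r4, r2  →  {r0:0, r1:0, r2:0, r3:12, r4:7, r5:7}
[3] beq  r4, r2, L11  →  {r0:0, r1:0, r2:0, r3:12, r4:7, r5:7}  ⟨branch fallthrough⟩
[4] or   r3, r4, r5  →  {r0:0, r1:0, r2:0, r3:7, r4:7, r5:7}
[5] andi  r4, r4, 6  →  {r0:0, r1:0, r2:0, r3:7, r4:6, r5:7}
[6] bne  r3, r1, L12  →  {r0:0, r1:0, r2:0, r3:7, r4:6, r5:7}  ⟨branch taken⟩
[7] add  r1, r3, r4  →  {r0:0, r1:13, r2:0, r3:7, r4:6, r5:7}

8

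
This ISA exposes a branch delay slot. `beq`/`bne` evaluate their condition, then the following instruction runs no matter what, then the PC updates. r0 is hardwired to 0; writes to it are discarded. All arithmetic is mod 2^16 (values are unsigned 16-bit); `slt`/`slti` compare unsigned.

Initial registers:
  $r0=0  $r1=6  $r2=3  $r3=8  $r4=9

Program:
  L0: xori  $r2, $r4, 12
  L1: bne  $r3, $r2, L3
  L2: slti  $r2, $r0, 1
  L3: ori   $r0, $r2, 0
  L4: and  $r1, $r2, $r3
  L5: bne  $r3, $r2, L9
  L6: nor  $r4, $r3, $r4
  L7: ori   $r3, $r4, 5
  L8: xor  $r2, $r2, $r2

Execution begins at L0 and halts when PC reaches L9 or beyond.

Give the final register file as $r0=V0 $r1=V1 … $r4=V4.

$r0=0 $r1=0 $r2=1 $r3=8 $r4=65526

#0 xori  $r2, $r4, 12 ; 0/6/5/8/9
#1 bne  $r3, $r2, L3 ; 0/6/5/8/9 ; →target
#2 slti  $r2, $r0, 1 ; 0/6/1/8/9
#3 ori   $r0, $r2, 0 ; 0/6/1/8/9
#4 and  $r1, $r2, $r3 ; 0/0/1/8/9
#5 bne  $r3, $r2, L9 ; 0/0/1/8/9 ; →target
#6 nor  $r4, $r3, $r4 ; 0/0/1/8/65526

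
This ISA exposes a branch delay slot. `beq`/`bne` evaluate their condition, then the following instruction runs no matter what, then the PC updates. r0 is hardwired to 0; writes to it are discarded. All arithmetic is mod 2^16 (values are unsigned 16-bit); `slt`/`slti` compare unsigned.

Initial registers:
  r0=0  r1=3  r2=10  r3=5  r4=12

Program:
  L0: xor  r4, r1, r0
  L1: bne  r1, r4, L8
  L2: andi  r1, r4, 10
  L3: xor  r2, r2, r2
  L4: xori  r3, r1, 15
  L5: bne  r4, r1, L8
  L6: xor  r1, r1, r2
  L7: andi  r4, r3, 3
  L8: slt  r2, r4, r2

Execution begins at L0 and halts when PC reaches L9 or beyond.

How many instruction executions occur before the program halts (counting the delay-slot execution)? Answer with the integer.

#0 xor  r4, r1, r0 ; 0/3/10/5/3
#1 bne  r1, r4, L8 ; 0/3/10/5/3 ; →fallthru
#2 andi  r1, r4, 10 ; 0/2/10/5/3
#3 xor  r2, r2, r2 ; 0/2/0/5/3
#4 xori  r3, r1, 15 ; 0/2/0/13/3
#5 bne  r4, r1, L8 ; 0/2/0/13/3 ; →target
#6 xor  r1, r1, r2 ; 0/2/0/13/3
#8 slt  r2, r4, r2 ; 0/2/0/13/3

8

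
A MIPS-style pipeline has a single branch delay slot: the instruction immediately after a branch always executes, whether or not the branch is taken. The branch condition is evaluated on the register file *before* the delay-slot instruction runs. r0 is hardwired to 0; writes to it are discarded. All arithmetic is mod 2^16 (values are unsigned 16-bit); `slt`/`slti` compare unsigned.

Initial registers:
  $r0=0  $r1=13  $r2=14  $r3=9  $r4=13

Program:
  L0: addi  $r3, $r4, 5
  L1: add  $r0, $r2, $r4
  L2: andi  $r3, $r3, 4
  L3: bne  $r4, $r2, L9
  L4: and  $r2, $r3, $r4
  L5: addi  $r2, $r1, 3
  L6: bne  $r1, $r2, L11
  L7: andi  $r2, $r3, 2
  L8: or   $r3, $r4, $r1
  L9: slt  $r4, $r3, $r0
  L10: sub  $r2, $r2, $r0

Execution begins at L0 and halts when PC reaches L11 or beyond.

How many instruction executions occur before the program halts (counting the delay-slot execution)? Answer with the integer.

PC=0  addi  $r3, $r4, 5      | $r0=0 $r1=13 $r2=14 $r3=18 $r4=13
PC=1  add  $r0, $r2, $r4     | $r0=0 $r1=13 $r2=14 $r3=18 $r4=13
PC=2  andi  $r3, $r3, 4      | $r0=0 $r1=13 $r2=14 $r3=0 $r4=13
PC=3  bne  $r4, $r2, L9      | $r0=0 $r1=13 $r2=14 $r3=0 $r4=13  [TAKEN]
PC=4  and  $r2, $r3, $r4     | $r0=0 $r1=13 $r2=0 $r3=0 $r4=13
PC=9  slt  $r4, $r3, $r0     | $r0=0 $r1=13 $r2=0 $r3=0 $r4=0
PC=10 sub  $r2, $r2, $r0     | $r0=0 $r1=13 $r2=0 $r3=0 $r4=0

7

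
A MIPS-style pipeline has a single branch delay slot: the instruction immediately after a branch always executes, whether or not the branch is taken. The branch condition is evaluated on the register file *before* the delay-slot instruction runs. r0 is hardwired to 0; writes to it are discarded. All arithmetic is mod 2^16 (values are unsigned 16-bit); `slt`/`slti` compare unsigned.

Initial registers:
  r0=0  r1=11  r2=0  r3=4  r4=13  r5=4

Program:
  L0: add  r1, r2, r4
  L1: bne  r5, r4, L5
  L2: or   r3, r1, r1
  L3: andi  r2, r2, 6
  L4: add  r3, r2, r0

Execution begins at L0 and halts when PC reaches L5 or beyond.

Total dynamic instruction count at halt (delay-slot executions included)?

PC=0  add  r1, r2, r4        | r0=0 r1=13 r2=0 r3=4 r4=13 r5=4
PC=1  bne  r5, r4, L5        | r0=0 r1=13 r2=0 r3=4 r4=13 r5=4  [TAKEN]
PC=2  or   r3, r1, r1        | r0=0 r1=13 r2=0 r3=13 r4=13 r5=4

3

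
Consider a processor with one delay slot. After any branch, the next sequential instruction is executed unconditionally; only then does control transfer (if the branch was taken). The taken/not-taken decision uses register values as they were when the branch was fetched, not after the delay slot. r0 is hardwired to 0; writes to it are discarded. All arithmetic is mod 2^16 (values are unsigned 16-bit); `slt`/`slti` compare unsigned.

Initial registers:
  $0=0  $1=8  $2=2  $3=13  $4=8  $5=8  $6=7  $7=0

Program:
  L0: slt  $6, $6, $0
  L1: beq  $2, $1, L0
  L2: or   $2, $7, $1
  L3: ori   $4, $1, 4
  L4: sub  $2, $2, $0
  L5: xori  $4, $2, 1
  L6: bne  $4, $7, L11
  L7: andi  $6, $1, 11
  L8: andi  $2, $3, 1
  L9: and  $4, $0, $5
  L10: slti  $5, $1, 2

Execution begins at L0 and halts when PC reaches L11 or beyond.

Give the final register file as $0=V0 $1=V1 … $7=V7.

$0=0 $1=8 $2=8 $3=13 $4=9 $5=8 $6=8 $7=0

#0 slt  $6, $6, $0 ; 0/8/2/13/8/8/0/0
#1 beq  $2, $1, L0 ; 0/8/2/13/8/8/0/0 ; →fallthru
#2 or   $2, $7, $1 ; 0/8/8/13/8/8/0/0
#3 ori   $4, $1, 4 ; 0/8/8/13/12/8/0/0
#4 sub  $2, $2, $0 ; 0/8/8/13/12/8/0/0
#5 xori  $4, $2, 1 ; 0/8/8/13/9/8/0/0
#6 bne  $4, $7, L11 ; 0/8/8/13/9/8/0/0 ; →target
#7 andi  $6, $1, 11 ; 0/8/8/13/9/8/8/0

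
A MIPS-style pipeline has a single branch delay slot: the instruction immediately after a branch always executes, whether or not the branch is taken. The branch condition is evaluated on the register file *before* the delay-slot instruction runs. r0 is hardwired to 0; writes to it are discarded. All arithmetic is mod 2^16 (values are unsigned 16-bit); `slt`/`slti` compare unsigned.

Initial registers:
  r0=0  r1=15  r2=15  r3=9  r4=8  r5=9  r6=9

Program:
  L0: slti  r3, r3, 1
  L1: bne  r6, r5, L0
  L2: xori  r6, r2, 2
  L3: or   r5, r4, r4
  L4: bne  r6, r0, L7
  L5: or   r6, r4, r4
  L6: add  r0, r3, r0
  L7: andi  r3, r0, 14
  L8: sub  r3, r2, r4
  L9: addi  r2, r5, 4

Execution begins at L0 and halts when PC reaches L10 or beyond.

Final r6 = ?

8

[0] slti  r3, r3, 1  →  {r0:0, r1:15, r2:15, r3:0, r4:8, r5:9, r6:9}
[1] bne  r6, r5, L0  →  {r0:0, r1:15, r2:15, r3:0, r4:8, r5:9, r6:9}  ⟨branch fallthrough⟩
[2] xori  r6, r2, 2  →  {r0:0, r1:15, r2:15, r3:0, r4:8, r5:9, r6:13}
[3] or   r5, r4, r4  →  {r0:0, r1:15, r2:15, r3:0, r4:8, r5:8, r6:13}
[4] bne  r6, r0, L7  →  {r0:0, r1:15, r2:15, r3:0, r4:8, r5:8, r6:13}  ⟨branch taken⟩
[5] or   r6, r4, r4  →  {r0:0, r1:15, r2:15, r3:0, r4:8, r5:8, r6:8}
[7] andi  r3, r0, 14  →  {r0:0, r1:15, r2:15, r3:0, r4:8, r5:8, r6:8}
[8] sub  r3, r2, r4  →  {r0:0, r1:15, r2:15, r3:7, r4:8, r5:8, r6:8}
[9] addi  r2, r5, 4  →  {r0:0, r1:15, r2:12, r3:7, r4:8, r5:8, r6:8}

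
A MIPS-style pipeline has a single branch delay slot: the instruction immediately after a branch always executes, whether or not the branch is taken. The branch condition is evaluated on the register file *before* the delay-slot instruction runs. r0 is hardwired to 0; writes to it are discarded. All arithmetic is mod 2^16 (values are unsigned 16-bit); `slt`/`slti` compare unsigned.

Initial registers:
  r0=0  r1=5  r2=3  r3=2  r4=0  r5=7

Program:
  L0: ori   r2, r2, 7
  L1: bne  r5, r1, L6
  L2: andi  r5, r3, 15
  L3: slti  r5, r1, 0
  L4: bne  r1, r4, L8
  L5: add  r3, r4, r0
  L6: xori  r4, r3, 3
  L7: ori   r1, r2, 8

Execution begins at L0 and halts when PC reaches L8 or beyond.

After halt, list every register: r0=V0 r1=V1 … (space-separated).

r0=0 r1=15 r2=7 r3=2 r4=1 r5=2

#0 ori   r2, r2, 7 ; 0/5/7/2/0/7
#1 bne  r5, r1, L6 ; 0/5/7/2/0/7 ; →target
#2 andi  r5, r3, 15 ; 0/5/7/2/0/2
#6 xori  r4, r3, 3 ; 0/5/7/2/1/2
#7 ori   r1, r2, 8 ; 0/15/7/2/1/2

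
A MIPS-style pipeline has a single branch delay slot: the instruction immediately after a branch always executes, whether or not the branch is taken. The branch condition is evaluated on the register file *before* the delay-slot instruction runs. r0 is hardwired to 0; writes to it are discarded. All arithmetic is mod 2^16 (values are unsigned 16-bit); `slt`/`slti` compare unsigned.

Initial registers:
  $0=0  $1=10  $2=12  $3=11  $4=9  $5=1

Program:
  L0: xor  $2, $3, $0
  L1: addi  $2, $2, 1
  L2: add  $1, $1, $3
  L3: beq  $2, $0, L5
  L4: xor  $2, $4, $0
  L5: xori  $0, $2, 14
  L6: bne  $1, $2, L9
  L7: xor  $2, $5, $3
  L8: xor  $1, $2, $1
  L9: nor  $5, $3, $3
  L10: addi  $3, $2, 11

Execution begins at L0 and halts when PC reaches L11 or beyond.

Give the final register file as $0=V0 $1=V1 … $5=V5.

#0 xor  $2, $3, $0 ; 0/10/11/11/9/1
#1 addi  $2, $2, 1 ; 0/10/12/11/9/1
#2 add  $1, $1, $3 ; 0/21/12/11/9/1
#3 beq  $2, $0, L5 ; 0/21/12/11/9/1 ; →fallthru
#4 xor  $2, $4, $0 ; 0/21/9/11/9/1
#5 xori  $0, $2, 14 ; 0/21/9/11/9/1
#6 bne  $1, $2, L9 ; 0/21/9/11/9/1 ; →target
#7 xor  $2, $5, $3 ; 0/21/10/11/9/1
#9 nor  $5, $3, $3 ; 0/21/10/11/9/65524
#10 addi  $3, $2, 11 ; 0/21/10/21/9/65524

$0=0 $1=21 $2=10 $3=21 $4=9 $5=65524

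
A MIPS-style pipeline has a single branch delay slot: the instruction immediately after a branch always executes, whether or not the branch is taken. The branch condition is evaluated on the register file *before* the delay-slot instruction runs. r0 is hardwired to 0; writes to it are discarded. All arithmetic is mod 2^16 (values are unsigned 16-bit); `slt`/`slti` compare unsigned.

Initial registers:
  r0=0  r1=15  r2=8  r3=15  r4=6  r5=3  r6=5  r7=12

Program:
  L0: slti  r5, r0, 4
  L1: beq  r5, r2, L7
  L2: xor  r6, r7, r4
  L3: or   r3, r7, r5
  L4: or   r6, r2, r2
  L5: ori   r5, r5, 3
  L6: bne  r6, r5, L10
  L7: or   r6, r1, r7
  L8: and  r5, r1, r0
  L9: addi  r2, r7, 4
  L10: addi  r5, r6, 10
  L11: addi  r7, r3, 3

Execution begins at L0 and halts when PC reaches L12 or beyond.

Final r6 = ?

15

#0 slti  r5, r0, 4 ; 0/15/8/15/6/1/5/12
#1 beq  r5, r2, L7 ; 0/15/8/15/6/1/5/12 ; →fallthru
#2 xor  r6, r7, r4 ; 0/15/8/15/6/1/10/12
#3 or   r3, r7, r5 ; 0/15/8/13/6/1/10/12
#4 or   r6, r2, r2 ; 0/15/8/13/6/1/8/12
#5 ori   r5, r5, 3 ; 0/15/8/13/6/3/8/12
#6 bne  r6, r5, L10 ; 0/15/8/13/6/3/8/12 ; →target
#7 or   r6, r1, r7 ; 0/15/8/13/6/3/15/12
#10 addi  r5, r6, 10 ; 0/15/8/13/6/25/15/12
#11 addi  r7, r3, 3 ; 0/15/8/13/6/25/15/16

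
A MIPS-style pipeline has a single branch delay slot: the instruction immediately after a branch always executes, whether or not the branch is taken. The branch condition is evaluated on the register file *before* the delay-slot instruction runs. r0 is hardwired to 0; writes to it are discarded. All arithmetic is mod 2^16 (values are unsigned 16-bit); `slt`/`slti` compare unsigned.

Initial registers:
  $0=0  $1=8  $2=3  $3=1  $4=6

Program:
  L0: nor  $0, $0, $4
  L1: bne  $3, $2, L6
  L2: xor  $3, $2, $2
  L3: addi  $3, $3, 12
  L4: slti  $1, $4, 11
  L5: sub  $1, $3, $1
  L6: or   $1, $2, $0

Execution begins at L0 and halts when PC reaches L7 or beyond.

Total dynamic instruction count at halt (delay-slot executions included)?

  step pc=0: nor  $0, $0, $4  regs=(0,8,3,1,6)
  step pc=1: bne  $3, $2, L6  cond=T  regs=(0,8,3,1,6)
  step pc=2: xor  $3, $2, $2  regs=(0,8,3,0,6)
  step pc=6: or   $1, $2, $0  regs=(0,3,3,0,6)

4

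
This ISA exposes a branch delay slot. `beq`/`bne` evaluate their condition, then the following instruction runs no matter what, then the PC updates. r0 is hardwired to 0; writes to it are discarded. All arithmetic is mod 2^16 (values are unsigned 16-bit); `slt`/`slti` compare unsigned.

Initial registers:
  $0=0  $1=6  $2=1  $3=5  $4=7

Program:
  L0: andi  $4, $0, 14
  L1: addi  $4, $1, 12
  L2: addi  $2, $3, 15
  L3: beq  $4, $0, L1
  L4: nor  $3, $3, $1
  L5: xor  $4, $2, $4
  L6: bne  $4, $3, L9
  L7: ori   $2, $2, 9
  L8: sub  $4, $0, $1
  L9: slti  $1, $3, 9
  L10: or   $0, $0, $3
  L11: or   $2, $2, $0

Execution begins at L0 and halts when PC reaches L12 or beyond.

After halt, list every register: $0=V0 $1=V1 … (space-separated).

  step pc=0: andi  $4, $0, 14  regs=(0,6,1,5,0)
  step pc=1: addi  $4, $1, 12  regs=(0,6,1,5,18)
  step pc=2: addi  $2, $3, 15  regs=(0,6,20,5,18)
  step pc=3: beq  $4, $0, L1  cond=F  regs=(0,6,20,5,18)
  step pc=4: nor  $3, $3, $1  regs=(0,6,20,65528,18)
  step pc=5: xor  $4, $2, $4  regs=(0,6,20,65528,6)
  step pc=6: bne  $4, $3, L9  cond=T  regs=(0,6,20,65528,6)
  step pc=7: ori   $2, $2, 9  regs=(0,6,29,65528,6)
  step pc=9: slti  $1, $3, 9  regs=(0,0,29,65528,6)
  step pc=10: or   $0, $0, $3  regs=(0,0,29,65528,6)
  step pc=11: or   $2, $2, $0  regs=(0,0,29,65528,6)

$0=0 $1=0 $2=29 $3=65528 $4=6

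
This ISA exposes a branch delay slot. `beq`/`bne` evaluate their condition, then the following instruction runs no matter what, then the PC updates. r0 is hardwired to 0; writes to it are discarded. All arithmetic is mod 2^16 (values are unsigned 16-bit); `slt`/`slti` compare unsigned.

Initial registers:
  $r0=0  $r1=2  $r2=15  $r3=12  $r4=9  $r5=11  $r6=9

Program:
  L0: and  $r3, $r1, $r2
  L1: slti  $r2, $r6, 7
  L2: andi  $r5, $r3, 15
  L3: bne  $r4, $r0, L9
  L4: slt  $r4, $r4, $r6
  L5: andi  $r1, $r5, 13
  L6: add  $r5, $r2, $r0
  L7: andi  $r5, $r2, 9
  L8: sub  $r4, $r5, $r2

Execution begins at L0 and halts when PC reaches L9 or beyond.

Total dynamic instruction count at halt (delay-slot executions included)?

#0 and  $r3, $r1, $r2 ; 0/2/15/2/9/11/9
#1 slti  $r2, $r6, 7 ; 0/2/0/2/9/11/9
#2 andi  $r5, $r3, 15 ; 0/2/0/2/9/2/9
#3 bne  $r4, $r0, L9 ; 0/2/0/2/9/2/9 ; →target
#4 slt  $r4, $r4, $r6 ; 0/2/0/2/0/2/9

5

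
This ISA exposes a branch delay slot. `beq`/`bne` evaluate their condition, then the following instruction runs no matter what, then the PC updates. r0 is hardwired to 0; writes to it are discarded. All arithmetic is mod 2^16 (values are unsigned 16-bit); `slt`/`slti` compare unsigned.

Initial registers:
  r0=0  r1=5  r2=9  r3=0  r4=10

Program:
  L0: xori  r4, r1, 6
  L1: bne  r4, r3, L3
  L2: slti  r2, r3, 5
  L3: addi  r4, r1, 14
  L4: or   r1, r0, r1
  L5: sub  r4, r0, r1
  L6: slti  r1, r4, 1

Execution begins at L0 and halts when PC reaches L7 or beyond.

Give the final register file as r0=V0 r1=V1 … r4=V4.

r0=0 r1=0 r2=1 r3=0 r4=65531

#0 xori  r4, r1, 6 ; 0/5/9/0/3
#1 bne  r4, r3, L3 ; 0/5/9/0/3 ; →target
#2 slti  r2, r3, 5 ; 0/5/1/0/3
#3 addi  r4, r1, 14 ; 0/5/1/0/19
#4 or   r1, r0, r1 ; 0/5/1/0/19
#5 sub  r4, r0, r1 ; 0/5/1/0/65531
#6 slti  r1, r4, 1 ; 0/0/1/0/65531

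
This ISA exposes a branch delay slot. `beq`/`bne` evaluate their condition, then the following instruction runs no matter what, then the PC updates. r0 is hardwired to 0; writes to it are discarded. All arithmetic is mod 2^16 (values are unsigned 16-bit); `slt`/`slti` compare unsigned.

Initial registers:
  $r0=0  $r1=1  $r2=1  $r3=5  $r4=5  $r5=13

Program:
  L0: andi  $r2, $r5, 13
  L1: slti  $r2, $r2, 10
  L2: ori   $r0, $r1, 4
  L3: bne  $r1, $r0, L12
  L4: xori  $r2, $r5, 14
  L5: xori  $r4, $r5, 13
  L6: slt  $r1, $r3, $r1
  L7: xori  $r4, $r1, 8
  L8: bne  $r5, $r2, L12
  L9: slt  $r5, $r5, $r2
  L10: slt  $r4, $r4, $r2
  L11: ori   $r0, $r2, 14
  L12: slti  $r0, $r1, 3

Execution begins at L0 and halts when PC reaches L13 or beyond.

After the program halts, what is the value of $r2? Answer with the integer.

3

#0 andi  $r2, $r5, 13 ; 0/1/13/5/5/13
#1 slti  $r2, $r2, 10 ; 0/1/0/5/5/13
#2 ori   $r0, $r1, 4 ; 0/1/0/5/5/13
#3 bne  $r1, $r0, L12 ; 0/1/0/5/5/13 ; →target
#4 xori  $r2, $r5, 14 ; 0/1/3/5/5/13
#12 slti  $r0, $r1, 3 ; 0/1/3/5/5/13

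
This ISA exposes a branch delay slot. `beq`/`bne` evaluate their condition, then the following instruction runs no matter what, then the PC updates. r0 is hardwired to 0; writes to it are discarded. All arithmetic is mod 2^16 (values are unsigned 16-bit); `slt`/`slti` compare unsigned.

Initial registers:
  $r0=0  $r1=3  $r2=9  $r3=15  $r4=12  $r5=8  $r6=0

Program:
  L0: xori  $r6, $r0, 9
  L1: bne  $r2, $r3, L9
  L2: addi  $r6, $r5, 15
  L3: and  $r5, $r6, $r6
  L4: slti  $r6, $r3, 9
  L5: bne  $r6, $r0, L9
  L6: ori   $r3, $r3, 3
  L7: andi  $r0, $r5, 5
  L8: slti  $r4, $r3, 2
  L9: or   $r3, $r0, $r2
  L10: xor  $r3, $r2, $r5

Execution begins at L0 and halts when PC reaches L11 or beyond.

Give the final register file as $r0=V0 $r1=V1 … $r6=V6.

#0 xori  $r6, $r0, 9 ; 0/3/9/15/12/8/9
#1 bne  $r2, $r3, L9 ; 0/3/9/15/12/8/9 ; →target
#2 addi  $r6, $r5, 15 ; 0/3/9/15/12/8/23
#9 or   $r3, $r0, $r2 ; 0/3/9/9/12/8/23
#10 xor  $r3, $r2, $r5 ; 0/3/9/1/12/8/23

$r0=0 $r1=3 $r2=9 $r3=1 $r4=12 $r5=8 $r6=23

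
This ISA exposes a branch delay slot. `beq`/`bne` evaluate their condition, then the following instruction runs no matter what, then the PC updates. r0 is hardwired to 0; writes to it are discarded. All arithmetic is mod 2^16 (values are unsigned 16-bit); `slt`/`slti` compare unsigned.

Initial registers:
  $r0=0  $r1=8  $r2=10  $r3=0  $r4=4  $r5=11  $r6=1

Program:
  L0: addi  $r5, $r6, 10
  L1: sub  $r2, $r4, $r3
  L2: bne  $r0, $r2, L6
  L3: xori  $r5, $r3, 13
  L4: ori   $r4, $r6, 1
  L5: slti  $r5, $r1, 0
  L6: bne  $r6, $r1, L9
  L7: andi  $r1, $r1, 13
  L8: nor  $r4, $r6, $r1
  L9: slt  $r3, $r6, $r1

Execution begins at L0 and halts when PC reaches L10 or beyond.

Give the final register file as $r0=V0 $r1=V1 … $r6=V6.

$r0=0 $r1=8 $r2=4 $r3=1 $r4=4 $r5=13 $r6=1

PC=0  addi  $r5, $r6, 10     | $r0=0 $r1=8 $r2=10 $r3=0 $r4=4 $r5=11 $r6=1
PC=1  sub  $r2, $r4, $r3     | $r0=0 $r1=8 $r2=4 $r3=0 $r4=4 $r5=11 $r6=1
PC=2  bne  $r0, $r2, L6      | $r0=0 $r1=8 $r2=4 $r3=0 $r4=4 $r5=11 $r6=1  [TAKEN]
PC=3  xori  $r5, $r3, 13     | $r0=0 $r1=8 $r2=4 $r3=0 $r4=4 $r5=13 $r6=1
PC=6  bne  $r6, $r1, L9      | $r0=0 $r1=8 $r2=4 $r3=0 $r4=4 $r5=13 $r6=1  [TAKEN]
PC=7  andi  $r1, $r1, 13     | $r0=0 $r1=8 $r2=4 $r3=0 $r4=4 $r5=13 $r6=1
PC=9  slt  $r3, $r6, $r1     | $r0=0 $r1=8 $r2=4 $r3=1 $r4=4 $r5=13 $r6=1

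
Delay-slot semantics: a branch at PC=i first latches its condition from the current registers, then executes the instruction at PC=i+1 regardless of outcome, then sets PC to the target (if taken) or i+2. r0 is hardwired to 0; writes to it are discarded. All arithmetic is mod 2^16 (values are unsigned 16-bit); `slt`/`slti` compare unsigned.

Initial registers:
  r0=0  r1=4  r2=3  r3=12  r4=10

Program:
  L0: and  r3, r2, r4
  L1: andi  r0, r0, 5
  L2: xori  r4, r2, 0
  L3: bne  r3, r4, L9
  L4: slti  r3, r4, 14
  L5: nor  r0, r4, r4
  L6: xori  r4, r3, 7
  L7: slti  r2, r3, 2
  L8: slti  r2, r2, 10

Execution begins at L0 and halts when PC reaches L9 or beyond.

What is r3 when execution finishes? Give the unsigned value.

  step pc=0: and  r3, r2, r4  regs=(0,4,3,2,10)
  step pc=1: andi  r0, r0, 5  regs=(0,4,3,2,10)
  step pc=2: xori  r4, r2, 0  regs=(0,4,3,2,3)
  step pc=3: bne  r3, r4, L9  cond=T  regs=(0,4,3,2,3)
  step pc=4: slti  r3, r4, 14  regs=(0,4,3,1,3)

1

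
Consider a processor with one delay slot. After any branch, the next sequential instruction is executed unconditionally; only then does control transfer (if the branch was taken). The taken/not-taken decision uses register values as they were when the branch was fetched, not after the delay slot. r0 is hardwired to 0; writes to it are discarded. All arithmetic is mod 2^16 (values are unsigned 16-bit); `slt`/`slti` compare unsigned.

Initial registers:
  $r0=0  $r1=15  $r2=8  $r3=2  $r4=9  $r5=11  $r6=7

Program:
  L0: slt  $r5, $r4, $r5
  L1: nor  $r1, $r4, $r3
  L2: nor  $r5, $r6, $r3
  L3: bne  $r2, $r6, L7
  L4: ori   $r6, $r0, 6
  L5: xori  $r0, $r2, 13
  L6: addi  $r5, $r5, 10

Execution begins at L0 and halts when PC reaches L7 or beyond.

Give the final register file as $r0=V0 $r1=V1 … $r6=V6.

$r0=0 $r1=65524 $r2=8 $r3=2 $r4=9 $r5=65528 $r6=6

#0 slt  $r5, $r4, $r5 ; 0/15/8/2/9/1/7
#1 nor  $r1, $r4, $r3 ; 0/65524/8/2/9/1/7
#2 nor  $r5, $r6, $r3 ; 0/65524/8/2/9/65528/7
#3 bne  $r2, $r6, L7 ; 0/65524/8/2/9/65528/7 ; →target
#4 ori   $r6, $r0, 6 ; 0/65524/8/2/9/65528/6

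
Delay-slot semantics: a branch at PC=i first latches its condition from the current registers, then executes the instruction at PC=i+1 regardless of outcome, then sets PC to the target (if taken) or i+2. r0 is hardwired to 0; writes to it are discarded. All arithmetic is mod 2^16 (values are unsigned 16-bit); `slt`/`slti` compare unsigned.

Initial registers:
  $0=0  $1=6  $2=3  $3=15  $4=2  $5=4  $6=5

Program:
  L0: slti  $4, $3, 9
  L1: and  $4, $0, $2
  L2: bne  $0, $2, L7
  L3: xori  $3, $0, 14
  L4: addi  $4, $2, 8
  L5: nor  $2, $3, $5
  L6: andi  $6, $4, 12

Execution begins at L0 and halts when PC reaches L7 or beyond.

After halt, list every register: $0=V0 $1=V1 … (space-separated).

$0=0 $1=6 $2=3 $3=14 $4=0 $5=4 $6=5

  step pc=0: slti  $4, $3, 9  regs=(0,6,3,15,0,4,5)
  step pc=1: and  $4, $0, $2  regs=(0,6,3,15,0,4,5)
  step pc=2: bne  $0, $2, L7  cond=T  regs=(0,6,3,15,0,4,5)
  step pc=3: xori  $3, $0, 14  regs=(0,6,3,14,0,4,5)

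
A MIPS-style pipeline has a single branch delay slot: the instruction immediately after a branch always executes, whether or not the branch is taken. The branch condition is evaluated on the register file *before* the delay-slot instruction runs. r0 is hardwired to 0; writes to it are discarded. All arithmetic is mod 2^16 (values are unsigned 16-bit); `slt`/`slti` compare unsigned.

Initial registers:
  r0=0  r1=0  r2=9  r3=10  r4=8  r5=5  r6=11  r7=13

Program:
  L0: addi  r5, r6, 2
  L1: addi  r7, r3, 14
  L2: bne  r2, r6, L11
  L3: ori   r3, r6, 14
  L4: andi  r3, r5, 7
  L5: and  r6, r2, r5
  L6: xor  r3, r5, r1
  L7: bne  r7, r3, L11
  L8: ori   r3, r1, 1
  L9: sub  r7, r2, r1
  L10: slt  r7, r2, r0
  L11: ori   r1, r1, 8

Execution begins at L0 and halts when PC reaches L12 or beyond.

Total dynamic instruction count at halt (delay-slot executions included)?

5

[0] addi  r5, r6, 2  →  {r0:0, r1:0, r2:9, r3:10, r4:8, r5:13, r6:11, r7:13}
[1] addi  r7, r3, 14  →  {r0:0, r1:0, r2:9, r3:10, r4:8, r5:13, r6:11, r7:24}
[2] bne  r2, r6, L11  →  {r0:0, r1:0, r2:9, r3:10, r4:8, r5:13, r6:11, r7:24}  ⟨branch taken⟩
[3] ori   r3, r6, 14  →  {r0:0, r1:0, r2:9, r3:15, r4:8, r5:13, r6:11, r7:24}
[11] ori   r1, r1, 8  →  {r0:0, r1:8, r2:9, r3:15, r4:8, r5:13, r6:11, r7:24}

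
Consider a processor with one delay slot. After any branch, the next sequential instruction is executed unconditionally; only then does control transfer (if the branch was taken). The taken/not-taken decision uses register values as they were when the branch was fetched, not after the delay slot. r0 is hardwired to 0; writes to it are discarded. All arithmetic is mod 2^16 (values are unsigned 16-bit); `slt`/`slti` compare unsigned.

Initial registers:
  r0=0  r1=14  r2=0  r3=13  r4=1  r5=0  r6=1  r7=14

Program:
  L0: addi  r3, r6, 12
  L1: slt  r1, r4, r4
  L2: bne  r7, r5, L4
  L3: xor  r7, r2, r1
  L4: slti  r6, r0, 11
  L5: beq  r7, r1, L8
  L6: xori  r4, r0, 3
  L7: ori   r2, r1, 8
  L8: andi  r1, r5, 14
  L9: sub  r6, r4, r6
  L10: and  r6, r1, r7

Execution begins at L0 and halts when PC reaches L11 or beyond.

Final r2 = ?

0

PC=0  addi  r3, r6, 12       | r0=0 r1=14 r2=0 r3=13 r4=1 r5=0 r6=1 r7=14
PC=1  slt  r1, r4, r4        | r0=0 r1=0 r2=0 r3=13 r4=1 r5=0 r6=1 r7=14
PC=2  bne  r7, r5, L4        | r0=0 r1=0 r2=0 r3=13 r4=1 r5=0 r6=1 r7=14  [TAKEN]
PC=3  xor  r7, r2, r1        | r0=0 r1=0 r2=0 r3=13 r4=1 r5=0 r6=1 r7=0
PC=4  slti  r6, r0, 11       | r0=0 r1=0 r2=0 r3=13 r4=1 r5=0 r6=1 r7=0
PC=5  beq  r7, r1, L8        | r0=0 r1=0 r2=0 r3=13 r4=1 r5=0 r6=1 r7=0  [TAKEN]
PC=6  xori  r4, r0, 3        | r0=0 r1=0 r2=0 r3=13 r4=3 r5=0 r6=1 r7=0
PC=8  andi  r1, r5, 14       | r0=0 r1=0 r2=0 r3=13 r4=3 r5=0 r6=1 r7=0
PC=9  sub  r6, r4, r6        | r0=0 r1=0 r2=0 r3=13 r4=3 r5=0 r6=2 r7=0
PC=10 and  r6, r1, r7        | r0=0 r1=0 r2=0 r3=13 r4=3 r5=0 r6=0 r7=0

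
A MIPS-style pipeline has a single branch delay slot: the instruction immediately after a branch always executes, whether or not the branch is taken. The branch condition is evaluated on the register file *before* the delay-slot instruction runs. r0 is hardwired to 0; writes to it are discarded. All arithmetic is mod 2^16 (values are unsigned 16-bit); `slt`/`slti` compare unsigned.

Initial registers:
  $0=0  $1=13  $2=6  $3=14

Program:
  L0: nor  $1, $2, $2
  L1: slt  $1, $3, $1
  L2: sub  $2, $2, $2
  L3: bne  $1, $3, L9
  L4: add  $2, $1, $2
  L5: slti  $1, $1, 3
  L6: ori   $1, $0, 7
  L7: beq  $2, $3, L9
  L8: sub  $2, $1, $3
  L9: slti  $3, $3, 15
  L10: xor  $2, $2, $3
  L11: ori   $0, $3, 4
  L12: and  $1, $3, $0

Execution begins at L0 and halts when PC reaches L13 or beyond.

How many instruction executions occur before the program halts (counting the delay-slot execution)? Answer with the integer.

9

  step pc=0: nor  $1, $2, $2  regs=(0,65529,6,14)
  step pc=1: slt  $1, $3, $1  regs=(0,1,6,14)
  step pc=2: sub  $2, $2, $2  regs=(0,1,0,14)
  step pc=3: bne  $1, $3, L9  cond=T  regs=(0,1,0,14)
  step pc=4: add  $2, $1, $2  regs=(0,1,1,14)
  step pc=9: slti  $3, $3, 15  regs=(0,1,1,1)
  step pc=10: xor  $2, $2, $3  regs=(0,1,0,1)
  step pc=11: ori   $0, $3, 4  regs=(0,1,0,1)
  step pc=12: and  $1, $3, $0  regs=(0,0,0,1)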